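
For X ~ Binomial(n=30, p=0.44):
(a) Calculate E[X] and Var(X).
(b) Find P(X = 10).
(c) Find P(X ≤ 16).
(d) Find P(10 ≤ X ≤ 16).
(a) E[X] = 13.2000, Var(X) = 7.3920
(b) P(X = 10) = 0.075173
(c) P(X ≤ 16) = 0.887219
(d) P(10 ≤ X ≤ 16) = 0.801995

We have X ~ Binomial(n=30, p=0.44).

(a) Moments:
E[X] = 13.2000
Var(X) = 7.3920
σ = √Var(X) = 2.7188

(b) Point probability using PMF:
P(X = 10) = 0.075173

(c) Cumulative probability using CDF:
P(X ≤ 16) = F(16) = 0.887219

(d) Range probability:
P(10 ≤ X ≤ 16) = P(X ≤ 16) - P(X ≤ 9)
                   = F(16) - F(9)
                   = 0.887219 - 0.085224
                   = 0.801995

This means approximately 80.2% of outcomes fall in the interval [10, 16].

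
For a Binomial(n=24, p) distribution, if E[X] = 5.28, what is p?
p = 0.22

For a Binomial(n, p) distribution:
E[X] = n × p

Given n = 24 and E[X] = 5.28:
5.28 = 24 × p
p = 5.28 / 24 = 0.22

Verification: Binomial(24, 0.22) has E[X] = 5.28 ✓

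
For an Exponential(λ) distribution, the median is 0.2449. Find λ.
λ = 2.8303

For X ~ Exponential(λ), the CDF is F(x) = 1 - e^(-λx).
The median m satisfies F(m) = 0.5:
1 - e^(-λm) = 0.5
e^(-λm) = 0.5
λm = ln(2)
m = ln(2) / λ

Given m = 0.2449:
λ = ln(2) / 0.2449 = 0.693147 / 0.2449 = 2.8303

Verification: ln(2) / 2.8303 = 0.2449 ✓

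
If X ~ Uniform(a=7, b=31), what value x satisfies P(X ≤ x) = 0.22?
12.2800

We have X ~ Uniform(a=7, b=31).

We want to find x such that P(X ≤ x) = 0.22.

This is the 22nd percentile, which means 22% of values fall below this point.

Using the inverse CDF (quantile function):
x = F⁻¹(0.22) = 12.2800

Verification: P(X ≤ 12.2800) = 0.22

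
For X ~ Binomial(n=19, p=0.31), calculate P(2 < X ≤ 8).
0.861509

We have X ~ Binomial(n=19, p=0.31).

To find P(2 < X ≤ 8), we use:
P(2 < X ≤ 8) = P(X ≤ 8) - P(X ≤ 2)
                 = F(8) - F(2)
                 = 0.899712 - 0.038203
                 = 0.861509

So there's approximately a 86.2% chance that X falls in this range.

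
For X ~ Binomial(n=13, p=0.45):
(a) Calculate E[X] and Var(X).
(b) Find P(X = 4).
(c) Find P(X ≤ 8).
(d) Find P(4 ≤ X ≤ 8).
(a) E[X] = 5.8500, Var(X) = 3.2175
(b) P(X = 4) = 0.135027
(c) P(X ≤ 8) = 0.930151
(d) P(4 ≤ X ≤ 8) = 0.837230

We have X ~ Binomial(n=13, p=0.45).

(a) Moments:
E[X] = 5.8500
Var(X) = 3.2175
σ = √Var(X) = 1.7937

(b) Point probability using PMF:
P(X = 4) = 0.135027

(c) Cumulative probability using CDF:
P(X ≤ 8) = F(8) = 0.930151

(d) Range probability:
P(4 ≤ X ≤ 8) = P(X ≤ 8) - P(X ≤ 3)
                   = F(8) - F(3)
                   = 0.930151 - 0.092921
                   = 0.837230

This means approximately 83.7% of outcomes fall in the interval [4, 8].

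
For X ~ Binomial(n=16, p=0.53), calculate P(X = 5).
0.045158

We have X ~ Binomial(n=16, p=0.53).

For a Binomial distribution, the PMF gives us the probability of each outcome.

Using the PMF formula:
P(X = 5) = 0.045158

Rounded to 4 decimal places: 0.0452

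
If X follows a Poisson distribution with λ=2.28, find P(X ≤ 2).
0.601349

We have X ~ Poisson(λ=2.28).

The CDF gives us P(X ≤ k).

Using the CDF:
P(X ≤ 2) = 0.601349

This means there's approximately a 60.1% chance that X is at most 2.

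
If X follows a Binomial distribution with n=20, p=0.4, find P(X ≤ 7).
0.415893

We have X ~ Binomial(n=20, p=0.4).

The CDF gives us P(X ≤ k).

Using the CDF:
P(X ≤ 7) = 0.415893

This means there's approximately a 41.6% chance that X is at most 7.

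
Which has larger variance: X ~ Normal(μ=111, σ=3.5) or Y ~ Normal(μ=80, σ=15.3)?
Y has larger variance (234.0900 > 12.2500)

Compute the variance for each distribution:

X ~ Normal(μ=111, σ=3.5):
Var(X) = 12.2500

Y ~ Normal(μ=80, σ=15.3):
Var(Y) = 234.0900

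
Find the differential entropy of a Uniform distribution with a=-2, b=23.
3.2189 nats

We have X ~ Uniform(a=-2, b=23).

The differential entropy measures the uncertainty or information content of the distribution.

For a Uniform distribution with a=-2, b=23:
h(X) = 3.2189 nats

(In bits, this would be 4.6439 bits.)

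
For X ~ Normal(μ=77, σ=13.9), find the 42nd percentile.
74.1937

We have X ~ Normal(μ=77, σ=13.9).

We want to find x such that P(X ≤ x) = 0.42.

This is the 42nd percentile, which means 42% of values fall below this point.

Using the inverse CDF (quantile function):
x = F⁻¹(0.42) = 74.1937

Verification: P(X ≤ 74.1937) = 0.42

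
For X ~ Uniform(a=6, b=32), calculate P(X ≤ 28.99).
0.884231

We have X ~ Uniform(a=6, b=32).

The CDF gives us P(X ≤ k).

Using the CDF:
P(X ≤ 28.99) = 0.884231

This means there's approximately a 88.4% chance that X is at most 28.99.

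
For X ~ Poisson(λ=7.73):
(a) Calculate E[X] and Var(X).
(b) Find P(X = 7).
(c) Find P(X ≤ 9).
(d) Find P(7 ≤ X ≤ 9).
(a) E[X] = 7.7300, Var(X) = 7.7300
(b) P(X = 7) = 0.143790
(c) P(X ≤ 9) = 0.749509
(d) P(7 ≤ X ≤ 9) = 0.402059

We have X ~ Poisson(λ=7.73).

(a) Moments:
E[X] = 7.7300
Var(X) = 7.7300
σ = √Var(X) = 2.7803

(b) Point probability using PMF:
P(X = 7) = 0.143790

(c) Cumulative probability using CDF:
P(X ≤ 9) = F(9) = 0.749509

(d) Range probability:
P(7 ≤ X ≤ 9) = P(X ≤ 9) - P(X ≤ 6)
                   = F(9) - F(6)
                   = 0.749509 - 0.347450
                   = 0.402059

This means approximately 40.2% of outcomes fall in the interval [7, 9].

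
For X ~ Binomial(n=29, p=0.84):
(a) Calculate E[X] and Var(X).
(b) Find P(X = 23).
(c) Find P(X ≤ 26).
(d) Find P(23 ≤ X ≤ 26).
(a) E[X] = 24.3600, Var(X) = 3.8976
(b) P(X = 23) = 0.144496
(c) P(X ≤ 26) = 0.864625
(d) P(23 ≤ X ≤ 26) = 0.694118

We have X ~ Binomial(n=29, p=0.84).

(a) Moments:
E[X] = 24.3600
Var(X) = 3.8976
σ = √Var(X) = 1.9742

(b) Point probability using PMF:
P(X = 23) = 0.144496

(c) Cumulative probability using CDF:
P(X ≤ 26) = F(26) = 0.864625

(d) Range probability:
P(23 ≤ X ≤ 26) = P(X ≤ 26) - P(X ≤ 22)
                   = F(26) - F(22)
                   = 0.864625 - 0.170506
                   = 0.694118

This means approximately 69.4% of outcomes fall in the interval [23, 26].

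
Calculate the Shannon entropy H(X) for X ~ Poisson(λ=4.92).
2.1959 nats

We have X ~ Poisson(λ=4.92).

The Shannon entropy measures the uncertainty or information content of the distribution.

For a Poisson distribution with λ=4.92:
H(X) = 2.1959 nats

(In bits, this would be 3.1681 bits.)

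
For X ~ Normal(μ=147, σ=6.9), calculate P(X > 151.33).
0.265154

We have X ~ Normal(μ=147, σ=6.9).

P(X > 151.33) = 1 - P(X ≤ 151.33)
                = 1 - F(151.33)
                = 1 - 0.734846
                = 0.265154

So there's approximately a 26.5% chance that X exceeds 151.33.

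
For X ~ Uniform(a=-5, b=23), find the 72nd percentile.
15.1600

We have X ~ Uniform(a=-5, b=23).

We want to find x such that P(X ≤ x) = 0.72.

This is the 72nd percentile, which means 72% of values fall below this point.

Using the inverse CDF (quantile function):
x = F⁻¹(0.72) = 15.1600

Verification: P(X ≤ 15.1600) = 0.72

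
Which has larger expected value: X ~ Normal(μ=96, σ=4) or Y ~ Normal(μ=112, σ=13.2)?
Y has larger mean (112.0000 > 96.0000)

Compute the expected value for each distribution:

X ~ Normal(μ=96, σ=4):
E[X] = 96.0000

Y ~ Normal(μ=112, σ=13.2):
E[Y] = 112.0000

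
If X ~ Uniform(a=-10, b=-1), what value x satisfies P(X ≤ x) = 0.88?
-2.0800

We have X ~ Uniform(a=-10, b=-1).

We want to find x such that P(X ≤ x) = 0.88.

This is the 88th percentile, which means 88% of values fall below this point.

Using the inverse CDF (quantile function):
x = F⁻¹(0.88) = -2.0800

Verification: P(X ≤ -2.0800) = 0.88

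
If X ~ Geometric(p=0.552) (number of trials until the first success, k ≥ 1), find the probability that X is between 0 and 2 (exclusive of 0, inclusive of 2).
0.799296

We have X ~ Geometric(p=0.552) (number of trials until the first success, k ≥ 1).

To find P(0 < X ≤ 2), we use:
P(0 < X ≤ 2) = P(X ≤ 2) - P(X ≤ 0)
                 = F(2) - F(0)
                 = 0.799296 - 0.000000
                 = 0.799296

So there's approximately a 79.9% chance that X falls in this range.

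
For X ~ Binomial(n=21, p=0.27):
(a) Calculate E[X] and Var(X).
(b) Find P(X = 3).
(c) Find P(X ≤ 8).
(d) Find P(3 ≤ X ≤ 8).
(a) E[X] = 5.6700, Var(X) = 4.1391
(b) P(X = 3) = 0.090731
(c) P(X ≤ 8) = 0.914027
(d) P(3 ≤ X ≤ 8) = 0.863473

We have X ~ Binomial(n=21, p=0.27).

(a) Moments:
E[X] = 5.6700
Var(X) = 4.1391
σ = √Var(X) = 2.0345

(b) Point probability using PMF:
P(X = 3) = 0.090731

(c) Cumulative probability using CDF:
P(X ≤ 8) = F(8) = 0.914027

(d) Range probability:
P(3 ≤ X ≤ 8) = P(X ≤ 8) - P(X ≤ 2)
                   = F(8) - F(2)
                   = 0.914027 - 0.050554
                   = 0.863473

This means approximately 86.3% of outcomes fall in the interval [3, 8].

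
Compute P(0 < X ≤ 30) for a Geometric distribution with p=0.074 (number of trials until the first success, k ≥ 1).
0.900384

We have X ~ Geometric(p=0.074) (number of trials until the first success, k ≥ 1).

To find P(0 < X ≤ 30), we use:
P(0 < X ≤ 30) = P(X ≤ 30) - P(X ≤ 0)
                 = F(30) - F(0)
                 = 0.900384 - 0.000000
                 = 0.900384

So there's approximately a 90.0% chance that X falls in this range.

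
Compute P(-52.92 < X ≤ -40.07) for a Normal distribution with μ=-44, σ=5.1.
0.739381

We have X ~ Normal(μ=-44, σ=5.1).

To find P(-52.92 < X ≤ -40.07), we use:
P(-52.92 < X ≤ -40.07) = P(X ≤ -40.07) - P(X ≤ -52.92)
                 = F(-40.07) - F(-52.92)
                 = 0.779524 - 0.040144
                 = 0.739381

So there's approximately a 73.9% chance that X falls in this range.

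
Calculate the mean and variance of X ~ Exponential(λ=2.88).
E[X] = 0.3472, Var(X) = 0.1206

We have X ~ Exponential(λ=2.88).

For an Exponential distribution with λ=2.88:

Expected value:
E[X] = 0.3472

Variance:
Var(X) = 0.1206

Standard deviation:
σ = √Var(X) = 0.3472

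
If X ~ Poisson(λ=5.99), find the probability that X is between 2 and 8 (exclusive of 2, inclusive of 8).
0.785852

We have X ~ Poisson(λ=5.99).

To find P(2 < X ≤ 8), we use:
P(2 < X ≤ 8) = P(X ≤ 8) - P(X ≤ 2)
                 = F(8) - F(2)
                 = 0.848268 - 0.062416
                 = 0.785852

So there's approximately a 78.6% chance that X falls in this range.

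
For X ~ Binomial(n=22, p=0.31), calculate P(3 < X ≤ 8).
0.727787

We have X ~ Binomial(n=22, p=0.31).

To find P(3 < X ≤ 8), we use:
P(3 < X ≤ 8) = P(X ≤ 8) - P(X ≤ 3)
                 = F(8) - F(3)
                 = 0.783958 - 0.056171
                 = 0.727787

So there's approximately a 72.8% chance that X falls in this range.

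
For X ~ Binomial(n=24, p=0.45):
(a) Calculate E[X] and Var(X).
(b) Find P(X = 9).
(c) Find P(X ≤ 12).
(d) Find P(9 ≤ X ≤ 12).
(a) E[X] = 10.8000, Var(X) = 5.9400
(b) P(X = 9) = 0.126123
(c) P(X ≤ 12) = 0.757967
(d) P(9 ≤ X ≤ 12) = 0.584963

We have X ~ Binomial(n=24, p=0.45).

(a) Moments:
E[X] = 10.8000
Var(X) = 5.9400
σ = √Var(X) = 2.4372

(b) Point probability using PMF:
P(X = 9) = 0.126123

(c) Cumulative probability using CDF:
P(X ≤ 12) = F(12) = 0.757967

(d) Range probability:
P(9 ≤ X ≤ 12) = P(X ≤ 12) - P(X ≤ 8)
                   = F(12) - F(8)
                   = 0.757967 - 0.173003
                   = 0.584963

This means approximately 58.5% of outcomes fall in the interval [9, 12].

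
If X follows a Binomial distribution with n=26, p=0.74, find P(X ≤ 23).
0.979992

We have X ~ Binomial(n=26, p=0.74).

The CDF gives us P(X ≤ k).

Using the CDF:
P(X ≤ 23) = 0.979992

This means there's approximately a 98.0% chance that X is at most 23.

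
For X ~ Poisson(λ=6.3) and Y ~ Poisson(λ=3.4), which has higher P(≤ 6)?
Y has higher probability (P(Y ≤ 6) = 0.9421 > P(X ≤ 6) = 0.5582)

Compute P(≤ 6) for each distribution:

X ~ Poisson(λ=6.3):
P(X ≤ 6) = 0.5582

Y ~ Poisson(λ=3.4):
P(Y ≤ 6) = 0.9421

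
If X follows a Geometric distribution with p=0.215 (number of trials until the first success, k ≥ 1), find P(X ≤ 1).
0.215000

We have X ~ Geometric(p=0.215) (number of trials until the first success, k ≥ 1).

The CDF gives us P(X ≤ k).

Using the CDF:
P(X ≤ 1) = 0.215000

This means there's approximately a 21.5% chance that X is at most 1.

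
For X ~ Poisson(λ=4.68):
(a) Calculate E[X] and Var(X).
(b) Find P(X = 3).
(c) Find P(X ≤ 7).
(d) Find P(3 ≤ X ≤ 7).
(a) E[X] = 4.6800, Var(X) = 4.6800
(b) P(X = 3) = 0.158521
(c) P(X ≤ 7) = 0.897851
(d) P(3 ≤ X ≤ 7) = 0.743530

We have X ~ Poisson(λ=4.68).

(a) Moments:
E[X] = 4.6800
Var(X) = 4.6800
σ = √Var(X) = 2.1633

(b) Point probability using PMF:
P(X = 3) = 0.158521

(c) Cumulative probability using CDF:
P(X ≤ 7) = F(7) = 0.897851

(d) Range probability:
P(3 ≤ X ≤ 7) = P(X ≤ 7) - P(X ≤ 2)
                   = F(7) - F(2)
                   = 0.897851 - 0.154321
                   = 0.743530

This means approximately 74.4% of outcomes fall in the interval [3, 7].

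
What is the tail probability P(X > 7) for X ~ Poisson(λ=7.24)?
0.436999

We have X ~ Poisson(λ=7.24).

P(X > 7) = 1 - P(X ≤ 7)
                = 1 - F(7)
                = 1 - 0.563001
                = 0.436999

So there's approximately a 43.7% chance that X exceeds 7.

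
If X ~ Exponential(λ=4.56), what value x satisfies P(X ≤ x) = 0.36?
0.0979

We have X ~ Exponential(λ=4.56).

We want to find x such that P(X ≤ x) = 0.36.

This is the 36th percentile, which means 36% of values fall below this point.

Using the inverse CDF (quantile function):
x = F⁻¹(0.36) = 0.0979

Verification: P(X ≤ 0.0979) = 0.36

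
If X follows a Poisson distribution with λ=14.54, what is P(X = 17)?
0.079047

We have X ~ Poisson(λ=14.54).

For a Poisson distribution, the PMF gives us the probability of each outcome.

Using the PMF formula:
P(X = 17) = 0.079047

Rounded to 4 decimal places: 0.0790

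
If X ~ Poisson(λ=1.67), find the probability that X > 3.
0.088754

We have X ~ Poisson(λ=1.67).

P(X > 3) = 1 - P(X ≤ 3)
                = 1 - F(3)
                = 1 - 0.911246
                = 0.088754

So there's approximately a 8.9% chance that X exceeds 3.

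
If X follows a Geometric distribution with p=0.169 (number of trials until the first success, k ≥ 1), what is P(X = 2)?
0.140439

We have X ~ Geometric(p=0.169) (number of trials until the first success, k ≥ 1).

For a Geometric distribution, the PMF gives us the probability of each outcome.

Using the PMF formula:
P(X = 2) = 0.140439

Rounded to 4 decimal places: 0.1404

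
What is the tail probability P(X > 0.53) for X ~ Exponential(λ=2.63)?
0.248106

We have X ~ Exponential(λ=2.63).

P(X > 0.53) = 1 - P(X ≤ 0.53)
                = 1 - F(0.53)
                = 1 - 0.751894
                = 0.248106

So there's approximately a 24.8% chance that X exceeds 0.53.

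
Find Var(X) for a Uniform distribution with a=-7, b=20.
60.7500

We have X ~ Uniform(a=-7, b=20).

For a Uniform distribution with a=-7, b=20:
Var(X) = 60.7500

The variance measures the spread of the distribution around the mean.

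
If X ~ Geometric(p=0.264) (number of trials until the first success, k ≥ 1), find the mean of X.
3.7879

We have X ~ Geometric(p=0.264) (number of trials until the first success, k ≥ 1).

For a Geometric distribution with p=0.264 (number of trials until the first success, k ≥ 1):
E[X] = 3.7879

This is the expected (average) value of X.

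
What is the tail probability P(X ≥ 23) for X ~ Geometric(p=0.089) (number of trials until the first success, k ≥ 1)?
0.128648

We have X ~ Geometric(p=0.089) (number of trials until the first success, k ≥ 1).

For discrete distributions, P(X ≥ 23) = 1 - P(X ≤ 22).

P(X ≤ 22) = 0.871352
P(X ≥ 23) = 1 - 0.871352 = 0.128648

So there's approximately a 12.9% chance that X is at least 23.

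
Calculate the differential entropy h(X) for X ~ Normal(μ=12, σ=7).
3.3648 nats

We have X ~ Normal(μ=12, σ=7).

The differential entropy measures the uncertainty or information content of the distribution.

For a Normal distribution with μ=12, σ=7:
h(X) = 3.3648 nats

(In bits, this would be 4.8545 bits.)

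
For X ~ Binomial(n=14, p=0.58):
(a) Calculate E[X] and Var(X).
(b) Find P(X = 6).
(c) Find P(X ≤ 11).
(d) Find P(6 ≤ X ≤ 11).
(a) E[X] = 8.1200, Var(X) = 3.4104
(b) P(X = 6) = 0.110692
(c) P(X ≤ 11) = 0.971306
(d) P(6 ≤ X ≤ 11) = 0.892395

We have X ~ Binomial(n=14, p=0.58).

(a) Moments:
E[X] = 8.1200
Var(X) = 3.4104
σ = √Var(X) = 1.8467

(b) Point probability using PMF:
P(X = 6) = 0.110692

(c) Cumulative probability using CDF:
P(X ≤ 11) = F(11) = 0.971306

(d) Range probability:
P(6 ≤ X ≤ 11) = P(X ≤ 11) - P(X ≤ 5)
                   = F(11) - F(5)
                   = 0.971306 - 0.078911
                   = 0.892395

This means approximately 89.2% of outcomes fall in the interval [6, 11].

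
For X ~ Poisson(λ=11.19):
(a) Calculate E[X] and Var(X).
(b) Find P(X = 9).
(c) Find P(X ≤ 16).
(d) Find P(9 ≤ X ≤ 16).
(a) E[X] = 11.1900, Var(X) = 11.1900
(b) P(X = 9) = 0.104701
(c) P(X ≤ 16) = 0.936803
(d) P(9 ≤ X ≤ 16) = 0.721252

We have X ~ Poisson(λ=11.19).

(a) Moments:
E[X] = 11.1900
Var(X) = 11.1900
σ = √Var(X) = 3.3451

(b) Point probability using PMF:
P(X = 9) = 0.104701

(c) Cumulative probability using CDF:
P(X ≤ 16) = F(16) = 0.936803

(d) Range probability:
P(9 ≤ X ≤ 16) = P(X ≤ 16) - P(X ≤ 8)
                   = F(16) - F(8)
                   = 0.936803 - 0.215550
                   = 0.721252

This means approximately 72.1% of outcomes fall in the interval [9, 16].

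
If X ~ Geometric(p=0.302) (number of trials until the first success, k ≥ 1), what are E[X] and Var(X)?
E[X] = 3.3113, Var(X) = 7.6532

We have X ~ Geometric(p=0.302) (number of trials until the first success, k ≥ 1).

For a Geometric distribution with p=0.302 (number of trials until the first success, k ≥ 1):

Expected value:
E[X] = 3.3113

Variance:
Var(X) = 7.6532

Standard deviation:
σ = √Var(X) = 2.7664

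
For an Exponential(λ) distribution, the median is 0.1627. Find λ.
λ = 4.2603

For X ~ Exponential(λ), the CDF is F(x) = 1 - e^(-λx).
The median m satisfies F(m) = 0.5:
1 - e^(-λm) = 0.5
e^(-λm) = 0.5
λm = ln(2)
m = ln(2) / λ

Given m = 0.1627:
λ = ln(2) / 0.1627 = 0.693147 / 0.1627 = 4.2603

Verification: ln(2) / 4.2603 = 0.1627 ✓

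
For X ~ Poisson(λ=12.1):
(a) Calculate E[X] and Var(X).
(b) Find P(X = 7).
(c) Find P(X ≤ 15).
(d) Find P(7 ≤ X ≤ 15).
(a) E[X] = 12.1000, Var(X) = 12.1000
(b) P(X = 7) = 0.041889
(c) P(X ≤ 15) = 0.837087
(d) P(7 ≤ X ≤ 15) = 0.793750

We have X ~ Poisson(λ=12.1).

(a) Moments:
E[X] = 12.1000
Var(X) = 12.1000
σ = √Var(X) = 3.4785

(b) Point probability using PMF:
P(X = 7) = 0.041889

(c) Cumulative probability using CDF:
P(X ≤ 15) = F(15) = 0.837087

(d) Range probability:
P(7 ≤ X ≤ 15) = P(X ≤ 15) - P(X ≤ 6)
                   = F(15) - F(6)
                   = 0.837087 - 0.043337
                   = 0.793750

This means approximately 79.4% of outcomes fall in the interval [7, 15].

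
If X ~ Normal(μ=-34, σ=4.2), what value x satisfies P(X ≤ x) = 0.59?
-33.0443

We have X ~ Normal(μ=-34, σ=4.2).

We want to find x such that P(X ≤ x) = 0.59.

This is the 59th percentile, which means 59% of values fall below this point.

Using the inverse CDF (quantile function):
x = F⁻¹(0.59) = -33.0443

Verification: P(X ≤ -33.0443) = 0.59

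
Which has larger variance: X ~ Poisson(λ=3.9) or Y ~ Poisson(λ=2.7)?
X has larger variance (3.9000 > 2.7000)

Compute the variance for each distribution:

X ~ Poisson(λ=3.9):
Var(X) = 3.9000

Y ~ Poisson(λ=2.7):
Var(Y) = 2.7000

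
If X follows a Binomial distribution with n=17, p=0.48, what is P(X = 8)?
0.190434

We have X ~ Binomial(n=17, p=0.48).

For a Binomial distribution, the PMF gives us the probability of each outcome.

Using the PMF formula:
P(X = 8) = 0.190434

Rounded to 4 decimal places: 0.1904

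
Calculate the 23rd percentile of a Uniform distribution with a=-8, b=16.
-2.4800

We have X ~ Uniform(a=-8, b=16).

We want to find x such that P(X ≤ x) = 0.23.

This is the 23rd percentile, which means 23% of values fall below this point.

Using the inverse CDF (quantile function):
x = F⁻¹(0.23) = -2.4800

Verification: P(X ≤ -2.4800) = 0.23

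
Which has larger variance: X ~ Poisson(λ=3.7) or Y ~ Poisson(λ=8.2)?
Y has larger variance (8.2000 > 3.7000)

Compute the variance for each distribution:

X ~ Poisson(λ=3.7):
Var(X) = 3.7000

Y ~ Poisson(λ=8.2):
Var(Y) = 8.2000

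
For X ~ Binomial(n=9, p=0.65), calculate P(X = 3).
0.042406

We have X ~ Binomial(n=9, p=0.65).

For a Binomial distribution, the PMF gives us the probability of each outcome.

Using the PMF formula:
P(X = 3) = 0.042406

Rounded to 4 decimal places: 0.0424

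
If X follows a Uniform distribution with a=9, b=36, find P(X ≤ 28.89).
0.736667

We have X ~ Uniform(a=9, b=36).

The CDF gives us P(X ≤ k).

Using the CDF:
P(X ≤ 28.89) = 0.736667

This means there's approximately a 73.7% chance that X is at most 28.89.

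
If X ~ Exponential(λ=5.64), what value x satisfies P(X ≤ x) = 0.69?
0.2077

We have X ~ Exponential(λ=5.64).

We want to find x such that P(X ≤ x) = 0.69.

This is the 69th percentile, which means 69% of values fall below this point.

Using the inverse CDF (quantile function):
x = F⁻¹(0.69) = 0.2077

Verification: P(X ≤ 0.2077) = 0.69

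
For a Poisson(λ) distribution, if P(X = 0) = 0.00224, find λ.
λ = 6.1013

For a Poisson(λ) distribution, the PMF at 0 is:
P(X = 0) = λ^0 e^(-λ) / 0! = e^(-λ)

Given P(X = 0) = 0.00224:
e^(-λ) = 0.00224
-λ = ln(0.00224)
λ = -ln(0.00224) = 6.1013

Verification: e^(-6.1013) = 0.00224 ✓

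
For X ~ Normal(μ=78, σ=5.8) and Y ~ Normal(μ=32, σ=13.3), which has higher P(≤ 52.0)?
Y has higher probability (P(Y ≤ 52.0) = 0.9337 > P(X ≤ 52.0) = 0.0000)

Compute P(≤ 52.0) for each distribution:

X ~ Normal(μ=78, σ=5.8):
P(X ≤ 52.0) = 0.0000

Y ~ Normal(μ=32, σ=13.3):
P(Y ≤ 52.0) = 0.9337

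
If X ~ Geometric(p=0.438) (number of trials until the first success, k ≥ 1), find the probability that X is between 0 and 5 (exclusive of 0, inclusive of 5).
0.943936

We have X ~ Geometric(p=0.438) (number of trials until the first success, k ≥ 1).

To find P(0 < X ≤ 5), we use:
P(0 < X ≤ 5) = P(X ≤ 5) - P(X ≤ 0)
                 = F(5) - F(0)
                 = 0.943936 - 0.000000
                 = 0.943936

So there's approximately a 94.4% chance that X falls in this range.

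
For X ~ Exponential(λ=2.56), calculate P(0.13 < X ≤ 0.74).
0.566505

We have X ~ Exponential(λ=2.56).

To find P(0.13 < X ≤ 0.74), we use:
P(0.13 < X ≤ 0.74) = P(X ≤ 0.74) - P(X ≤ 0.13)
                 = F(0.74) - F(0.13)
                 = 0.849591 - 0.283086
                 = 0.566505

So there's approximately a 56.7% chance that X falls in this range.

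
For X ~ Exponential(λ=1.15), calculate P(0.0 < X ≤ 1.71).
0.860054

We have X ~ Exponential(λ=1.15).

To find P(0.0 < X ≤ 1.71), we use:
P(0.0 < X ≤ 1.71) = P(X ≤ 1.71) - P(X ≤ 0.0)
                 = F(1.71) - F(0.0)
                 = 0.860054 - 0.000000
                 = 0.860054

So there's approximately a 86.0% chance that X falls in this range.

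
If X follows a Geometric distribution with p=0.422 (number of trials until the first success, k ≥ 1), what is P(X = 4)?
0.081488

We have X ~ Geometric(p=0.422) (number of trials until the first success, k ≥ 1).

For a Geometric distribution, the PMF gives us the probability of each outcome.

Using the PMF formula:
P(X = 4) = 0.081488

Rounded to 4 decimal places: 0.0815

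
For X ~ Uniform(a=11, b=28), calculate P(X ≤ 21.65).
0.626471

We have X ~ Uniform(a=11, b=28).

The CDF gives us P(X ≤ k).

Using the CDF:
P(X ≤ 21.65) = 0.626471

This means there's approximately a 62.6% chance that X is at most 21.65.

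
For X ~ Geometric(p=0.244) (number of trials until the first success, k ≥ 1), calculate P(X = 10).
0.019683

We have X ~ Geometric(p=0.244) (number of trials until the first success, k ≥ 1).

For a Geometric distribution, the PMF gives us the probability of each outcome.

Using the PMF formula:
P(X = 10) = 0.019683

Rounded to 4 decimal places: 0.0197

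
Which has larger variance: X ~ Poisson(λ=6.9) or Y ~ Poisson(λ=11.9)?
Y has larger variance (11.9000 > 6.9000)

Compute the variance for each distribution:

X ~ Poisson(λ=6.9):
Var(X) = 6.9000

Y ~ Poisson(λ=11.9):
Var(Y) = 11.9000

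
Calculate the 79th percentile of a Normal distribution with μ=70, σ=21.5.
87.3381

We have X ~ Normal(μ=70, σ=21.5).

We want to find x such that P(X ≤ x) = 0.79.

This is the 79th percentile, which means 79% of values fall below this point.

Using the inverse CDF (quantile function):
x = F⁻¹(0.79) = 87.3381

Verification: P(X ≤ 87.3381) = 0.79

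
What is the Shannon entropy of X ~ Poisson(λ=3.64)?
2.0363 nats

We have X ~ Poisson(λ=3.64).

The Shannon entropy measures the uncertainty or information content of the distribution.

For a Poisson distribution with λ=3.64:
H(X) = 2.0363 nats

(In bits, this would be 2.9377 bits.)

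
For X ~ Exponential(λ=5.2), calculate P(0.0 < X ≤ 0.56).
0.945633

We have X ~ Exponential(λ=5.2).

To find P(0.0 < X ≤ 0.56), we use:
P(0.0 < X ≤ 0.56) = P(X ≤ 0.56) - P(X ≤ 0.0)
                 = F(0.56) - F(0.0)
                 = 0.945633 - 0.000000
                 = 0.945633

So there's approximately a 94.6% chance that X falls in this range.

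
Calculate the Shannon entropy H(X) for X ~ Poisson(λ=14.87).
2.7628 nats

We have X ~ Poisson(λ=14.87).

The Shannon entropy measures the uncertainty or information content of the distribution.

For a Poisson distribution with λ=14.87:
H(X) = 2.7628 nats

(In bits, this would be 3.9859 bits.)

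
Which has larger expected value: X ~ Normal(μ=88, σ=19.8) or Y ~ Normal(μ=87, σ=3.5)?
X has larger mean (88.0000 > 87.0000)

Compute the expected value for each distribution:

X ~ Normal(μ=88, σ=19.8):
E[X] = 88.0000

Y ~ Normal(μ=87, σ=3.5):
E[Y] = 87.0000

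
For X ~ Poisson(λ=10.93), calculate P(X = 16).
0.035519

We have X ~ Poisson(λ=10.93).

For a Poisson distribution, the PMF gives us the probability of each outcome.

Using the PMF formula:
P(X = 16) = 0.035519

Rounded to 4 decimal places: 0.0355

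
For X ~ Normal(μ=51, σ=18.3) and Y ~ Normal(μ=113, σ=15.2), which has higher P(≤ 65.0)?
X has higher probability (P(X ≤ 65.0) = 0.7779 > P(Y ≤ 65.0) = 0.0008)

Compute P(≤ 65.0) for each distribution:

X ~ Normal(μ=51, σ=18.3):
P(X ≤ 65.0) = 0.7779

Y ~ Normal(μ=113, σ=15.2):
P(Y ≤ 65.0) = 0.0008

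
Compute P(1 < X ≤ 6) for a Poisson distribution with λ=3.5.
0.798824

We have X ~ Poisson(λ=3.5).

To find P(1 < X ≤ 6), we use:
P(1 < X ≤ 6) = P(X ≤ 6) - P(X ≤ 1)
                 = F(6) - F(1)
                 = 0.934712 - 0.135888
                 = 0.798824

So there's approximately a 79.9% chance that X falls in this range.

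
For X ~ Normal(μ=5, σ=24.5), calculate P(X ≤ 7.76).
0.544847

We have X ~ Normal(μ=5, σ=24.5).

The CDF gives us P(X ≤ k).

Using the CDF:
P(X ≤ 7.76) = 0.544847

This means there's approximately a 54.5% chance that X is at most 7.76.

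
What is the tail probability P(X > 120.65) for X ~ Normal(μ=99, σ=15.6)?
0.082596

We have X ~ Normal(μ=99, σ=15.6).

P(X > 120.65) = 1 - P(X ≤ 120.65)
                = 1 - F(120.65)
                = 1 - 0.917404
                = 0.082596

So there's approximately a 8.3% chance that X exceeds 120.65.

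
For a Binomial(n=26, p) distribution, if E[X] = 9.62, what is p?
p = 0.37

For a Binomial(n, p) distribution:
E[X] = n × p

Given n = 26 and E[X] = 9.62:
9.62 = 26 × p
p = 9.62 / 26 = 0.37

Verification: Binomial(26, 0.37) has E[X] = 9.62 ✓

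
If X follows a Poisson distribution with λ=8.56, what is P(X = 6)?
0.104701

We have X ~ Poisson(λ=8.56).

For a Poisson distribution, the PMF gives us the probability of each outcome.

Using the PMF formula:
P(X = 6) = 0.104701

Rounded to 4 decimal places: 0.1047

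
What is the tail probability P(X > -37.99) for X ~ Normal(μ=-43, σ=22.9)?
0.413412

We have X ~ Normal(μ=-43, σ=22.9).

P(X > -37.99) = 1 - P(X ≤ -37.99)
                = 1 - F(-37.99)
                = 1 - 0.586588
                = 0.413412

So there's approximately a 41.3% chance that X exceeds -37.99.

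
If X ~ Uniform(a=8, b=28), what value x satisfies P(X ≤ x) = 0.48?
17.6000

We have X ~ Uniform(a=8, b=28).

We want to find x such that P(X ≤ x) = 0.48.

This is the 48th percentile, which means 48% of values fall below this point.

Using the inverse CDF (quantile function):
x = F⁻¹(0.48) = 17.6000

Verification: P(X ≤ 17.6000) = 0.48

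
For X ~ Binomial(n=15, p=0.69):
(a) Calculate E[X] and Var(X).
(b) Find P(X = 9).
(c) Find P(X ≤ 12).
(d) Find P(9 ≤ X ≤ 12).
(a) E[X] = 10.3500, Var(X) = 3.2085
(b) P(X = 9) = 0.157477
(c) P(X ≤ 12) = 0.889304
(d) P(9 ≤ X ≤ 12) = 0.738423

We have X ~ Binomial(n=15, p=0.69).

(a) Moments:
E[X] = 10.3500
Var(X) = 3.2085
σ = √Var(X) = 1.7912

(b) Point probability using PMF:
P(X = 9) = 0.157477

(c) Cumulative probability using CDF:
P(X ≤ 12) = F(12) = 0.889304

(d) Range probability:
P(9 ≤ X ≤ 12) = P(X ≤ 12) - P(X ≤ 8)
                   = F(12) - F(8)
                   = 0.889304 - 0.150880
                   = 0.738423

This means approximately 73.8% of outcomes fall in the interval [9, 12].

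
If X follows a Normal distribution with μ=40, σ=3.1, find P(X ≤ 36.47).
0.127412

We have X ~ Normal(μ=40, σ=3.1).

The CDF gives us P(X ≤ k).

Using the CDF:
P(X ≤ 36.47) = 0.127412

This means there's approximately a 12.7% chance that X is at most 36.47.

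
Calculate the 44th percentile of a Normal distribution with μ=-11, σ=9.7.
-12.4644

We have X ~ Normal(μ=-11, σ=9.7).

We want to find x such that P(X ≤ x) = 0.44.

This is the 44th percentile, which means 44% of values fall below this point.

Using the inverse CDF (quantile function):
x = F⁻¹(0.44) = -12.4644

Verification: P(X ≤ -12.4644) = 0.44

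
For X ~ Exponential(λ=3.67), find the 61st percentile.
0.2566

We have X ~ Exponential(λ=3.67).

We want to find x such that P(X ≤ x) = 0.61.

This is the 61st percentile, which means 61% of values fall below this point.

Using the inverse CDF (quantile function):
x = F⁻¹(0.61) = 0.2566

Verification: P(X ≤ 0.2566) = 0.61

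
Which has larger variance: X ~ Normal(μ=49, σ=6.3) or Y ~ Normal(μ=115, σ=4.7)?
X has larger variance (39.6900 > 22.0900)

Compute the variance for each distribution:

X ~ Normal(μ=49, σ=6.3):
Var(X) = 39.6900

Y ~ Normal(μ=115, σ=4.7):
Var(Y) = 22.0900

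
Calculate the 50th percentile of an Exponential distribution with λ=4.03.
0.1720

We have X ~ Exponential(λ=4.03).

We want to find x such that P(X ≤ x) = 0.5.

This is the 50th percentile, which means 50% of values fall below this point.

Using the inverse CDF (quantile function):
x = F⁻¹(0.5) = 0.1720

Verification: P(X ≤ 0.1720) = 0.5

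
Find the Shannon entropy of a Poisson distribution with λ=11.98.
2.6533 nats

We have X ~ Poisson(λ=11.98).

The Shannon entropy measures the uncertainty or information content of the distribution.

For a Poisson distribution with λ=11.98:
H(X) = 2.6533 nats

(In bits, this would be 3.8279 bits.)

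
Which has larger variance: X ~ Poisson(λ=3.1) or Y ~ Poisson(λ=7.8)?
Y has larger variance (7.8000 > 3.1000)

Compute the variance for each distribution:

X ~ Poisson(λ=3.1):
Var(X) = 3.1000

Y ~ Poisson(λ=7.8):
Var(Y) = 7.8000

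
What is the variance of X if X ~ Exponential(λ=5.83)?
0.0294

We have X ~ Exponential(λ=5.83).

For an Exponential distribution with λ=5.83:
Var(X) = 0.0294

The variance measures the spread of the distribution around the mean.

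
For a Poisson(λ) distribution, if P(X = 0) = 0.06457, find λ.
λ = 2.7400

For a Poisson(λ) distribution, the PMF at 0 is:
P(X = 0) = λ^0 e^(-λ) / 0! = e^(-λ)

Given P(X = 0) = 0.06457:
e^(-λ) = 0.06457
-λ = ln(0.06457)
λ = -ln(0.06457) = 2.7400

Verification: e^(-2.7400) = 0.06457 ✓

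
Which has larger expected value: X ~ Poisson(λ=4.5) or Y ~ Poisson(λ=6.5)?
Y has larger mean (6.5000 > 4.5000)

Compute the expected value for each distribution:

X ~ Poisson(λ=4.5):
E[X] = 4.5000

Y ~ Poisson(λ=6.5):
E[Y] = 6.5000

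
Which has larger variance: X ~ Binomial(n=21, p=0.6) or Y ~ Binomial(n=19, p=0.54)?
X has larger variance (5.0400 > 4.7196)

Compute the variance for each distribution:

X ~ Binomial(n=21, p=0.6):
Var(X) = 5.0400

Y ~ Binomial(n=19, p=0.54):
Var(Y) = 4.7196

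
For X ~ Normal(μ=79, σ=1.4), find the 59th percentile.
79.3186

We have X ~ Normal(μ=79, σ=1.4).

We want to find x such that P(X ≤ x) = 0.59.

This is the 59th percentile, which means 59% of values fall below this point.

Using the inverse CDF (quantile function):
x = F⁻¹(0.59) = 79.3186

Verification: P(X ≤ 79.3186) = 0.59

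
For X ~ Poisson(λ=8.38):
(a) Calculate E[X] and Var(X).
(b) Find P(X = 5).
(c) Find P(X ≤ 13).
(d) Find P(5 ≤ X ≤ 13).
(a) E[X] = 8.3800, Var(X) = 8.3800
(b) P(X = 5) = 0.079004
(c) P(X ≤ 13) = 0.953180
(d) P(5 ≤ X ≤ 13) = 0.873334

We have X ~ Poisson(λ=8.38).

(a) Moments:
E[X] = 8.3800
Var(X) = 8.3800
σ = √Var(X) = 2.8948

(b) Point probability using PMF:
P(X = 5) = 0.079004

(c) Cumulative probability using CDF:
P(X ≤ 13) = F(13) = 0.953180

(d) Range probability:
P(5 ≤ X ≤ 13) = P(X ≤ 13) - P(X ≤ 4)
                   = F(13) - F(4)
                   = 0.953180 - 0.079846
                   = 0.873334

This means approximately 87.3% of outcomes fall in the interval [5, 13].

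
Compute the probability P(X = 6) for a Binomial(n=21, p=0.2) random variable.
0.122192

We have X ~ Binomial(n=21, p=0.2).

For a Binomial distribution, the PMF gives us the probability of each outcome.

Using the PMF formula:
P(X = 6) = 0.122192

Rounded to 4 decimal places: 0.1222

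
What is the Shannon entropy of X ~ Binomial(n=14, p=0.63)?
2.0077 nats

We have X ~ Binomial(n=14, p=0.63).

The Shannon entropy measures the uncertainty or information content of the distribution.

For a Binomial distribution with n=14, p=0.63:
H(X) = 2.0077 nats

(In bits, this would be 2.8964 bits.)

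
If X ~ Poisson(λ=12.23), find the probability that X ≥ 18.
0.072207

We have X ~ Poisson(λ=12.23).

For discrete distributions, P(X ≥ 18) = 1 - P(X ≤ 17).

P(X ≤ 17) = 0.927793
P(X ≥ 18) = 1 - 0.927793 = 0.072207

So there's approximately a 7.2% chance that X is at least 18.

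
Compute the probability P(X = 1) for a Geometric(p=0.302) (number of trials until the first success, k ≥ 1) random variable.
0.302000

We have X ~ Geometric(p=0.302) (number of trials until the first success, k ≥ 1).

For a Geometric distribution, the PMF gives us the probability of each outcome.

Using the PMF formula:
P(X = 1) = 0.302000

Rounded to 4 decimal places: 0.3020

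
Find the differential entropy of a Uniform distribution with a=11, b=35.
3.1781 nats

We have X ~ Uniform(a=11, b=35).

The differential entropy measures the uncertainty or information content of the distribution.

For a Uniform distribution with a=11, b=35:
h(X) = 3.1781 nats

(In bits, this would be 4.5850 bits.)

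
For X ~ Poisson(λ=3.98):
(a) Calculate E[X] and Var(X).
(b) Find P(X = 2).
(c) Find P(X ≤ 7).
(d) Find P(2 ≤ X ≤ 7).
(a) E[X] = 3.9800, Var(X) = 3.9800
(b) P(X = 2) = 0.147994
(c) P(X ≤ 7) = 0.950048
(d) P(2 ≤ X ≤ 7) = 0.856994

We have X ~ Poisson(λ=3.98).

(a) Moments:
E[X] = 3.9800
Var(X) = 3.9800
σ = √Var(X) = 1.9950

(b) Point probability using PMF:
P(X = 2) = 0.147994

(c) Cumulative probability using CDF:
P(X ≤ 7) = F(7) = 0.950048

(d) Range probability:
P(2 ≤ X ≤ 7) = P(X ≤ 7) - P(X ≤ 1)
                   = F(7) - F(1)
                   = 0.950048 - 0.093054
                   = 0.856994

This means approximately 85.7% of outcomes fall in the interval [2, 7].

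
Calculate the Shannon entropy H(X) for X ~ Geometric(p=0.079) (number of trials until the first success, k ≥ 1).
3.4977 nats

We have X ~ Geometric(p=0.079) (number of trials until the first success, k ≥ 1).

The Shannon entropy measures the uncertainty or information content of the distribution.

For a Geometric distribution with p=0.079 (number of trials until the first success, k ≥ 1):
H(X) = 3.4977 nats

(In bits, this would be 5.0461 bits.)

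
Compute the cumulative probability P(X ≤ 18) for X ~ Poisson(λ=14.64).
0.843957

We have X ~ Poisson(λ=14.64).

The CDF gives us P(X ≤ k).

Using the CDF:
P(X ≤ 18) = 0.843957

This means there's approximately a 84.4% chance that X is at most 18.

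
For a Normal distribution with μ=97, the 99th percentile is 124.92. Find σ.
σ = 12.0016

For X ~ Normal(μ, σ), the p-th percentile satisfies x = μ + z_p × σ,
where z_p = Φ⁻¹(p) is the standard normal quantile.

Step 1: z_{0.99} = Φ⁻¹(0.99) = 2.3263

Step 2: Solve for σ:
124.92 = 97 + 2.3263 × σ
σ = (124.92 - 97) / 2.3263
σ = 27.92 / 2.3263
σ = 12.0016

Verification: μ + z × σ = 97 + 2.3263 × 12.0016 = 124.92 ✓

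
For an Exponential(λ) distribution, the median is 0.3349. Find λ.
λ = 2.0697

For X ~ Exponential(λ), the CDF is F(x) = 1 - e^(-λx).
The median m satisfies F(m) = 0.5:
1 - e^(-λm) = 0.5
e^(-λm) = 0.5
λm = ln(2)
m = ln(2) / λ

Given m = 0.3349:
λ = ln(2) / 0.3349 = 0.693147 / 0.3349 = 2.0697

Verification: ln(2) / 2.0697 = 0.3349 ✓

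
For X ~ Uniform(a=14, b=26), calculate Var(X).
12.0000

We have X ~ Uniform(a=14, b=26).

For a Uniform distribution with a=14, b=26:
Var(X) = 12.0000

The variance measures the spread of the distribution around the mean.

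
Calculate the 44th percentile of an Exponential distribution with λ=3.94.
0.1472

We have X ~ Exponential(λ=3.94).

We want to find x such that P(X ≤ x) = 0.44.

This is the 44th percentile, which means 44% of values fall below this point.

Using the inverse CDF (quantile function):
x = F⁻¹(0.44) = 0.1472

Verification: P(X ≤ 0.1472) = 0.44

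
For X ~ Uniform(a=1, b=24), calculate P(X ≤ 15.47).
0.629130

We have X ~ Uniform(a=1, b=24).

The CDF gives us P(X ≤ k).

Using the CDF:
P(X ≤ 15.47) = 0.629130

This means there's approximately a 62.9% chance that X is at most 15.47.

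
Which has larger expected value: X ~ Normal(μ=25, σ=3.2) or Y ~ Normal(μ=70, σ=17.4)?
Y has larger mean (70.0000 > 25.0000)

Compute the expected value for each distribution:

X ~ Normal(μ=25, σ=3.2):
E[X] = 25.0000

Y ~ Normal(μ=70, σ=17.4):
E[Y] = 70.0000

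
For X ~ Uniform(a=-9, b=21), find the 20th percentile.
-3.0000

We have X ~ Uniform(a=-9, b=21).

We want to find x such that P(X ≤ x) = 0.2.

This is the 20th percentile, which means 20% of values fall below this point.

Using the inverse CDF (quantile function):
x = F⁻¹(0.2) = -3.0000

Verification: P(X ≤ -3.0000) = 0.2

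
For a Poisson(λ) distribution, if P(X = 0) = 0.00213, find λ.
λ = 6.1516

For a Poisson(λ) distribution, the PMF at 0 is:
P(X = 0) = λ^0 e^(-λ) / 0! = e^(-λ)

Given P(X = 0) = 0.00213:
e^(-λ) = 0.00213
-λ = ln(0.00213)
λ = -ln(0.00213) = 6.1516

Verification: e^(-6.1516) = 0.00213 ✓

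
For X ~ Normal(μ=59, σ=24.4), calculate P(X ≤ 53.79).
0.415459

We have X ~ Normal(μ=59, σ=24.4).

The CDF gives us P(X ≤ k).

Using the CDF:
P(X ≤ 53.79) = 0.415459

This means there's approximately a 41.5% chance that X is at most 53.79.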